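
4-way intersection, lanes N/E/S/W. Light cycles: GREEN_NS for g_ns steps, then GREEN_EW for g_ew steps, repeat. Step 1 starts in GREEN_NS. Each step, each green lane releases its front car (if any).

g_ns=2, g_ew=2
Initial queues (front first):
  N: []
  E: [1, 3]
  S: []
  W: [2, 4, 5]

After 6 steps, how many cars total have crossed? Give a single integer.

Answer: 4

Derivation:
Step 1 [NS]: N:empty,E:wait,S:empty,W:wait | queues: N=0 E=2 S=0 W=3
Step 2 [NS]: N:empty,E:wait,S:empty,W:wait | queues: N=0 E=2 S=0 W=3
Step 3 [EW]: N:wait,E:car1-GO,S:wait,W:car2-GO | queues: N=0 E=1 S=0 W=2
Step 4 [EW]: N:wait,E:car3-GO,S:wait,W:car4-GO | queues: N=0 E=0 S=0 W=1
Step 5 [NS]: N:empty,E:wait,S:empty,W:wait | queues: N=0 E=0 S=0 W=1
Step 6 [NS]: N:empty,E:wait,S:empty,W:wait | queues: N=0 E=0 S=0 W=1
Cars crossed by step 6: 4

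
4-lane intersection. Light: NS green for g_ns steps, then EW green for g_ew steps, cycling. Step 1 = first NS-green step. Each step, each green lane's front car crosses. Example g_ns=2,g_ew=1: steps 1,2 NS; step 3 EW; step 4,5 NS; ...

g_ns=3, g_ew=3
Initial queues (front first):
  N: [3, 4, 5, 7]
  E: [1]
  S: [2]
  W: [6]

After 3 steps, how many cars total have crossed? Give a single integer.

Step 1 [NS]: N:car3-GO,E:wait,S:car2-GO,W:wait | queues: N=3 E=1 S=0 W=1
Step 2 [NS]: N:car4-GO,E:wait,S:empty,W:wait | queues: N=2 E=1 S=0 W=1
Step 3 [NS]: N:car5-GO,E:wait,S:empty,W:wait | queues: N=1 E=1 S=0 W=1
Cars crossed by step 3: 4

Answer: 4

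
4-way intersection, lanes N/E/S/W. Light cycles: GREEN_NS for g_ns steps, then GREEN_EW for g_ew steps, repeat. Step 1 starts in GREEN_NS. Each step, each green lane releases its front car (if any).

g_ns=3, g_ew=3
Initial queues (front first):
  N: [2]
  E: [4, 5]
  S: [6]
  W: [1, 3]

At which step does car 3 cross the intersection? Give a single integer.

Step 1 [NS]: N:car2-GO,E:wait,S:car6-GO,W:wait | queues: N=0 E=2 S=0 W=2
Step 2 [NS]: N:empty,E:wait,S:empty,W:wait | queues: N=0 E=2 S=0 W=2
Step 3 [NS]: N:empty,E:wait,S:empty,W:wait | queues: N=0 E=2 S=0 W=2
Step 4 [EW]: N:wait,E:car4-GO,S:wait,W:car1-GO | queues: N=0 E=1 S=0 W=1
Step 5 [EW]: N:wait,E:car5-GO,S:wait,W:car3-GO | queues: N=0 E=0 S=0 W=0
Car 3 crosses at step 5

5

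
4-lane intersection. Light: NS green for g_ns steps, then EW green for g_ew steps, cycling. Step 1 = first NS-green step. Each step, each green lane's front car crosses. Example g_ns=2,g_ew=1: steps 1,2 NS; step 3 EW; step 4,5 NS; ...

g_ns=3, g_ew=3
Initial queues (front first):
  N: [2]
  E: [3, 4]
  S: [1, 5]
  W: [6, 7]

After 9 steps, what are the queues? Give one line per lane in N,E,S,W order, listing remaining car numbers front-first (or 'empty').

Step 1 [NS]: N:car2-GO,E:wait,S:car1-GO,W:wait | queues: N=0 E=2 S=1 W=2
Step 2 [NS]: N:empty,E:wait,S:car5-GO,W:wait | queues: N=0 E=2 S=0 W=2
Step 3 [NS]: N:empty,E:wait,S:empty,W:wait | queues: N=0 E=2 S=0 W=2
Step 4 [EW]: N:wait,E:car3-GO,S:wait,W:car6-GO | queues: N=0 E=1 S=0 W=1
Step 5 [EW]: N:wait,E:car4-GO,S:wait,W:car7-GO | queues: N=0 E=0 S=0 W=0

N: empty
E: empty
S: empty
W: empty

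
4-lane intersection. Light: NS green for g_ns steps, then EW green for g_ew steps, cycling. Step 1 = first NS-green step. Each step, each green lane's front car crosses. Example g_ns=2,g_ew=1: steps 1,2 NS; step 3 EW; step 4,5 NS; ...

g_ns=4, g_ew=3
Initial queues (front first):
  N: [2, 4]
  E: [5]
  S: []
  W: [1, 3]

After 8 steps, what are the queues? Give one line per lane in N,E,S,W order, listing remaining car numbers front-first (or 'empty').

Step 1 [NS]: N:car2-GO,E:wait,S:empty,W:wait | queues: N=1 E=1 S=0 W=2
Step 2 [NS]: N:car4-GO,E:wait,S:empty,W:wait | queues: N=0 E=1 S=0 W=2
Step 3 [NS]: N:empty,E:wait,S:empty,W:wait | queues: N=0 E=1 S=0 W=2
Step 4 [NS]: N:empty,E:wait,S:empty,W:wait | queues: N=0 E=1 S=0 W=2
Step 5 [EW]: N:wait,E:car5-GO,S:wait,W:car1-GO | queues: N=0 E=0 S=0 W=1
Step 6 [EW]: N:wait,E:empty,S:wait,W:car3-GO | queues: N=0 E=0 S=0 W=0

N: empty
E: empty
S: empty
W: empty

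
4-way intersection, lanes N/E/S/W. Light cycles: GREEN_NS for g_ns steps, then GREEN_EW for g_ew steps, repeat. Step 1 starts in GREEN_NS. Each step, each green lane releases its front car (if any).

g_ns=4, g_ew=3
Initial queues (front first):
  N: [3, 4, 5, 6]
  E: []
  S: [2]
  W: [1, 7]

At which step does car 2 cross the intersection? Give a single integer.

Step 1 [NS]: N:car3-GO,E:wait,S:car2-GO,W:wait | queues: N=3 E=0 S=0 W=2
Step 2 [NS]: N:car4-GO,E:wait,S:empty,W:wait | queues: N=2 E=0 S=0 W=2
Step 3 [NS]: N:car5-GO,E:wait,S:empty,W:wait | queues: N=1 E=0 S=0 W=2
Step 4 [NS]: N:car6-GO,E:wait,S:empty,W:wait | queues: N=0 E=0 S=0 W=2
Step 5 [EW]: N:wait,E:empty,S:wait,W:car1-GO | queues: N=0 E=0 S=0 W=1
Step 6 [EW]: N:wait,E:empty,S:wait,W:car7-GO | queues: N=0 E=0 S=0 W=0
Car 2 crosses at step 1

1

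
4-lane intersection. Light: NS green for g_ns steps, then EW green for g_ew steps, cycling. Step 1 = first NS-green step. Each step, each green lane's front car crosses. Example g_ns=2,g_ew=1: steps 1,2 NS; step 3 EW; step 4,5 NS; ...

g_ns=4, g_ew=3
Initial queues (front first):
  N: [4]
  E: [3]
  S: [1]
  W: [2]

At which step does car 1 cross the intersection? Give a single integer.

Step 1 [NS]: N:car4-GO,E:wait,S:car1-GO,W:wait | queues: N=0 E=1 S=0 W=1
Step 2 [NS]: N:empty,E:wait,S:empty,W:wait | queues: N=0 E=1 S=0 W=1
Step 3 [NS]: N:empty,E:wait,S:empty,W:wait | queues: N=0 E=1 S=0 W=1
Step 4 [NS]: N:empty,E:wait,S:empty,W:wait | queues: N=0 E=1 S=0 W=1
Step 5 [EW]: N:wait,E:car3-GO,S:wait,W:car2-GO | queues: N=0 E=0 S=0 W=0
Car 1 crosses at step 1

1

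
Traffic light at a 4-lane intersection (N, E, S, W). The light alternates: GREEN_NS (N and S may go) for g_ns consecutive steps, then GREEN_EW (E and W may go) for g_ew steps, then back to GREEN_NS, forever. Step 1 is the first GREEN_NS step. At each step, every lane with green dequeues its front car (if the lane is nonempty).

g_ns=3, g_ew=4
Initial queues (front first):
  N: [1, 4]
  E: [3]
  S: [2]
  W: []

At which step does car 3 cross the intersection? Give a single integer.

Step 1 [NS]: N:car1-GO,E:wait,S:car2-GO,W:wait | queues: N=1 E=1 S=0 W=0
Step 2 [NS]: N:car4-GO,E:wait,S:empty,W:wait | queues: N=0 E=1 S=0 W=0
Step 3 [NS]: N:empty,E:wait,S:empty,W:wait | queues: N=0 E=1 S=0 W=0
Step 4 [EW]: N:wait,E:car3-GO,S:wait,W:empty | queues: N=0 E=0 S=0 W=0
Car 3 crosses at step 4

4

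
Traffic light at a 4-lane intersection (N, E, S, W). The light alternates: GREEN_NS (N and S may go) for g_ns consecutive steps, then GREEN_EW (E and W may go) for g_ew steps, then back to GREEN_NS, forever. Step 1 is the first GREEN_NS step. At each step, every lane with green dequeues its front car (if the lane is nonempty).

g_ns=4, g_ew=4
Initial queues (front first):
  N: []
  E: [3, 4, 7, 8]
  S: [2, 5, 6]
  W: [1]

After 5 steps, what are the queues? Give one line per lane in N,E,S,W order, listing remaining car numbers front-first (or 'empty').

Step 1 [NS]: N:empty,E:wait,S:car2-GO,W:wait | queues: N=0 E=4 S=2 W=1
Step 2 [NS]: N:empty,E:wait,S:car5-GO,W:wait | queues: N=0 E=4 S=1 W=1
Step 3 [NS]: N:empty,E:wait,S:car6-GO,W:wait | queues: N=0 E=4 S=0 W=1
Step 4 [NS]: N:empty,E:wait,S:empty,W:wait | queues: N=0 E=4 S=0 W=1
Step 5 [EW]: N:wait,E:car3-GO,S:wait,W:car1-GO | queues: N=0 E=3 S=0 W=0

N: empty
E: 4 7 8
S: empty
W: empty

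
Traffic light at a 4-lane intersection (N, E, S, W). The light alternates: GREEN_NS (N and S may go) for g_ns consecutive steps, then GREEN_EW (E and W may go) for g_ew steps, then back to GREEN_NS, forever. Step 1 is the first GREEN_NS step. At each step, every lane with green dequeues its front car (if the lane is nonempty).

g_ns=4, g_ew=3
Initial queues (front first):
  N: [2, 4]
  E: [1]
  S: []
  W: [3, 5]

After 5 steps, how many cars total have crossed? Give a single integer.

Answer: 4

Derivation:
Step 1 [NS]: N:car2-GO,E:wait,S:empty,W:wait | queues: N=1 E=1 S=0 W=2
Step 2 [NS]: N:car4-GO,E:wait,S:empty,W:wait | queues: N=0 E=1 S=0 W=2
Step 3 [NS]: N:empty,E:wait,S:empty,W:wait | queues: N=0 E=1 S=0 W=2
Step 4 [NS]: N:empty,E:wait,S:empty,W:wait | queues: N=0 E=1 S=0 W=2
Step 5 [EW]: N:wait,E:car1-GO,S:wait,W:car3-GO | queues: N=0 E=0 S=0 W=1
Cars crossed by step 5: 4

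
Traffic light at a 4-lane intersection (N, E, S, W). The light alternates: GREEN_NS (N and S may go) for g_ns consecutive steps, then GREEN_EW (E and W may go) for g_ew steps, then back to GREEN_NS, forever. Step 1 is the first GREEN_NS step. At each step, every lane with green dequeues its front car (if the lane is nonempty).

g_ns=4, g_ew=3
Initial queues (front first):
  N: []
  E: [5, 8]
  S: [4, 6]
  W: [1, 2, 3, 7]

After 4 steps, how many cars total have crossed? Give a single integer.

Step 1 [NS]: N:empty,E:wait,S:car4-GO,W:wait | queues: N=0 E=2 S=1 W=4
Step 2 [NS]: N:empty,E:wait,S:car6-GO,W:wait | queues: N=0 E=2 S=0 W=4
Step 3 [NS]: N:empty,E:wait,S:empty,W:wait | queues: N=0 E=2 S=0 W=4
Step 4 [NS]: N:empty,E:wait,S:empty,W:wait | queues: N=0 E=2 S=0 W=4
Cars crossed by step 4: 2

Answer: 2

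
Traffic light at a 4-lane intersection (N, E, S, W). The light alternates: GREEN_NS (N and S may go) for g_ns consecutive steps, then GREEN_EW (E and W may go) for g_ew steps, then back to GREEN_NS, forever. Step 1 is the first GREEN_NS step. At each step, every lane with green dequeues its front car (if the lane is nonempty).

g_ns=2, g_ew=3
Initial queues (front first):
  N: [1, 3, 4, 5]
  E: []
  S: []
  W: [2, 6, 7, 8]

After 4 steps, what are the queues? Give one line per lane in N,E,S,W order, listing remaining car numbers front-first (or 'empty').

Step 1 [NS]: N:car1-GO,E:wait,S:empty,W:wait | queues: N=3 E=0 S=0 W=4
Step 2 [NS]: N:car3-GO,E:wait,S:empty,W:wait | queues: N=2 E=0 S=0 W=4
Step 3 [EW]: N:wait,E:empty,S:wait,W:car2-GO | queues: N=2 E=0 S=0 W=3
Step 4 [EW]: N:wait,E:empty,S:wait,W:car6-GO | queues: N=2 E=0 S=0 W=2

N: 4 5
E: empty
S: empty
W: 7 8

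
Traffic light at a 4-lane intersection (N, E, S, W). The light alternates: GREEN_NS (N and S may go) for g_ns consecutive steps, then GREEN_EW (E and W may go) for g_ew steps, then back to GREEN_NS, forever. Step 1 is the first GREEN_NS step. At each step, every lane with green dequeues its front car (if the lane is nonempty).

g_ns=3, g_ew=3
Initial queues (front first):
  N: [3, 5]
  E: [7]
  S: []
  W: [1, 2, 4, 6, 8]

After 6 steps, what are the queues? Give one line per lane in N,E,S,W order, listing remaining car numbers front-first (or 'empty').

Step 1 [NS]: N:car3-GO,E:wait,S:empty,W:wait | queues: N=1 E=1 S=0 W=5
Step 2 [NS]: N:car5-GO,E:wait,S:empty,W:wait | queues: N=0 E=1 S=0 W=5
Step 3 [NS]: N:empty,E:wait,S:empty,W:wait | queues: N=0 E=1 S=0 W=5
Step 4 [EW]: N:wait,E:car7-GO,S:wait,W:car1-GO | queues: N=0 E=0 S=0 W=4
Step 5 [EW]: N:wait,E:empty,S:wait,W:car2-GO | queues: N=0 E=0 S=0 W=3
Step 6 [EW]: N:wait,E:empty,S:wait,W:car4-GO | queues: N=0 E=0 S=0 W=2

N: empty
E: empty
S: empty
W: 6 8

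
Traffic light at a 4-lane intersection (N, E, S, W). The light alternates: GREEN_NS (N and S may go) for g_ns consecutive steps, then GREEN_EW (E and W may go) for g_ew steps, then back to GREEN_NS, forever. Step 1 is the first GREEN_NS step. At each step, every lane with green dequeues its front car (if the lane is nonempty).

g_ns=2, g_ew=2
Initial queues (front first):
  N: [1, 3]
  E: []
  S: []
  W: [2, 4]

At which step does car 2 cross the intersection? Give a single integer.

Step 1 [NS]: N:car1-GO,E:wait,S:empty,W:wait | queues: N=1 E=0 S=0 W=2
Step 2 [NS]: N:car3-GO,E:wait,S:empty,W:wait | queues: N=0 E=0 S=0 W=2
Step 3 [EW]: N:wait,E:empty,S:wait,W:car2-GO | queues: N=0 E=0 S=0 W=1
Step 4 [EW]: N:wait,E:empty,S:wait,W:car4-GO | queues: N=0 E=0 S=0 W=0
Car 2 crosses at step 3

3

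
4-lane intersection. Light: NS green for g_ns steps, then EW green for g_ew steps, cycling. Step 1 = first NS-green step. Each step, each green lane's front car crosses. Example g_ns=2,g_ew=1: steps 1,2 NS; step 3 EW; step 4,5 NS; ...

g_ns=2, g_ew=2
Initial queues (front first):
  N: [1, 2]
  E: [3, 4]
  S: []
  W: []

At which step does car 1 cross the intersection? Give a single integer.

Step 1 [NS]: N:car1-GO,E:wait,S:empty,W:wait | queues: N=1 E=2 S=0 W=0
Step 2 [NS]: N:car2-GO,E:wait,S:empty,W:wait | queues: N=0 E=2 S=0 W=0
Step 3 [EW]: N:wait,E:car3-GO,S:wait,W:empty | queues: N=0 E=1 S=0 W=0
Step 4 [EW]: N:wait,E:car4-GO,S:wait,W:empty | queues: N=0 E=0 S=0 W=0
Car 1 crosses at step 1

1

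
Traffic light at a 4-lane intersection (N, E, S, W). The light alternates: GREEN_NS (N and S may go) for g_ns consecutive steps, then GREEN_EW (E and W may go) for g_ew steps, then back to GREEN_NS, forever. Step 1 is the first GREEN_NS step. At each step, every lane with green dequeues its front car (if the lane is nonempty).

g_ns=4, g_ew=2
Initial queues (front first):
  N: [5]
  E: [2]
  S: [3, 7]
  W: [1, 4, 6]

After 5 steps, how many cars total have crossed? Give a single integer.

Step 1 [NS]: N:car5-GO,E:wait,S:car3-GO,W:wait | queues: N=0 E=1 S=1 W=3
Step 2 [NS]: N:empty,E:wait,S:car7-GO,W:wait | queues: N=0 E=1 S=0 W=3
Step 3 [NS]: N:empty,E:wait,S:empty,W:wait | queues: N=0 E=1 S=0 W=3
Step 4 [NS]: N:empty,E:wait,S:empty,W:wait | queues: N=0 E=1 S=0 W=3
Step 5 [EW]: N:wait,E:car2-GO,S:wait,W:car1-GO | queues: N=0 E=0 S=0 W=2
Cars crossed by step 5: 5

Answer: 5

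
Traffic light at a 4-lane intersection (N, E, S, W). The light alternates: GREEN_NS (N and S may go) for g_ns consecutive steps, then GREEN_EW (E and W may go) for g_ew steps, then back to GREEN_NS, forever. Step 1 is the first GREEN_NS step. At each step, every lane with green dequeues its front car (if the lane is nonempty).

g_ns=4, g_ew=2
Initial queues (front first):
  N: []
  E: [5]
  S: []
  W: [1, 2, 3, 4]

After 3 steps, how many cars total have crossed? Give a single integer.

Answer: 0

Derivation:
Step 1 [NS]: N:empty,E:wait,S:empty,W:wait | queues: N=0 E=1 S=0 W=4
Step 2 [NS]: N:empty,E:wait,S:empty,W:wait | queues: N=0 E=1 S=0 W=4
Step 3 [NS]: N:empty,E:wait,S:empty,W:wait | queues: N=0 E=1 S=0 W=4
Cars crossed by step 3: 0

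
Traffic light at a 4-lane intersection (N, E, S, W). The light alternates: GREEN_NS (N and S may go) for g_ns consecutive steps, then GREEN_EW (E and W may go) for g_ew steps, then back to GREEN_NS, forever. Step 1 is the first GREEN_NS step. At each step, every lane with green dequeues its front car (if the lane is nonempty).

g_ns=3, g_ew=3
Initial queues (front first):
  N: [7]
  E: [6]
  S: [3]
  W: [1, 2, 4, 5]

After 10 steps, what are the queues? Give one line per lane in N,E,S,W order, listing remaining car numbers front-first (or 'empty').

Step 1 [NS]: N:car7-GO,E:wait,S:car3-GO,W:wait | queues: N=0 E=1 S=0 W=4
Step 2 [NS]: N:empty,E:wait,S:empty,W:wait | queues: N=0 E=1 S=0 W=4
Step 3 [NS]: N:empty,E:wait,S:empty,W:wait | queues: N=0 E=1 S=0 W=4
Step 4 [EW]: N:wait,E:car6-GO,S:wait,W:car1-GO | queues: N=0 E=0 S=0 W=3
Step 5 [EW]: N:wait,E:empty,S:wait,W:car2-GO | queues: N=0 E=0 S=0 W=2
Step 6 [EW]: N:wait,E:empty,S:wait,W:car4-GO | queues: N=0 E=0 S=0 W=1
Step 7 [NS]: N:empty,E:wait,S:empty,W:wait | queues: N=0 E=0 S=0 W=1
Step 8 [NS]: N:empty,E:wait,S:empty,W:wait | queues: N=0 E=0 S=0 W=1
Step 9 [NS]: N:empty,E:wait,S:empty,W:wait | queues: N=0 E=0 S=0 W=1
Step 10 [EW]: N:wait,E:empty,S:wait,W:car5-GO | queues: N=0 E=0 S=0 W=0

N: empty
E: empty
S: empty
W: empty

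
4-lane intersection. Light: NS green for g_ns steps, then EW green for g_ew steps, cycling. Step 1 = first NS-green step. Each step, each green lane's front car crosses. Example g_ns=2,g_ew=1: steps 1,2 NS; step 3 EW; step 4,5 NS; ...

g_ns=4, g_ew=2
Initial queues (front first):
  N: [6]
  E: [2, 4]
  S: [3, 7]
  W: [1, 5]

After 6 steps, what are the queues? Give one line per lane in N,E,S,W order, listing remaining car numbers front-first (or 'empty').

Step 1 [NS]: N:car6-GO,E:wait,S:car3-GO,W:wait | queues: N=0 E=2 S=1 W=2
Step 2 [NS]: N:empty,E:wait,S:car7-GO,W:wait | queues: N=0 E=2 S=0 W=2
Step 3 [NS]: N:empty,E:wait,S:empty,W:wait | queues: N=0 E=2 S=0 W=2
Step 4 [NS]: N:empty,E:wait,S:empty,W:wait | queues: N=0 E=2 S=0 W=2
Step 5 [EW]: N:wait,E:car2-GO,S:wait,W:car1-GO | queues: N=0 E=1 S=0 W=1
Step 6 [EW]: N:wait,E:car4-GO,S:wait,W:car5-GO | queues: N=0 E=0 S=0 W=0

N: empty
E: empty
S: empty
W: empty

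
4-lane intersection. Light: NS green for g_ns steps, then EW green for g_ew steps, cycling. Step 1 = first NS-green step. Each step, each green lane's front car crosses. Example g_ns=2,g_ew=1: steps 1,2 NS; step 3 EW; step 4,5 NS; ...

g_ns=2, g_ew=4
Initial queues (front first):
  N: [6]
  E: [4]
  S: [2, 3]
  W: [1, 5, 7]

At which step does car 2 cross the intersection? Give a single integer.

Step 1 [NS]: N:car6-GO,E:wait,S:car2-GO,W:wait | queues: N=0 E=1 S=1 W=3
Step 2 [NS]: N:empty,E:wait,S:car3-GO,W:wait | queues: N=0 E=1 S=0 W=3
Step 3 [EW]: N:wait,E:car4-GO,S:wait,W:car1-GO | queues: N=0 E=0 S=0 W=2
Step 4 [EW]: N:wait,E:empty,S:wait,W:car5-GO | queues: N=0 E=0 S=0 W=1
Step 5 [EW]: N:wait,E:empty,S:wait,W:car7-GO | queues: N=0 E=0 S=0 W=0
Car 2 crosses at step 1

1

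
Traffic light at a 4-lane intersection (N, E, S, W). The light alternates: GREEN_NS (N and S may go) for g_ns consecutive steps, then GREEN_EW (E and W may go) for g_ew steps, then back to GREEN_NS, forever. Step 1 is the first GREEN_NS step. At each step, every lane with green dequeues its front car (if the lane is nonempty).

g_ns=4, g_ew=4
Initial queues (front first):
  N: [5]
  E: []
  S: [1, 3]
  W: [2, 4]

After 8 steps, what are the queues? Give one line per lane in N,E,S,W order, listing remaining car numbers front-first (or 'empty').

Step 1 [NS]: N:car5-GO,E:wait,S:car1-GO,W:wait | queues: N=0 E=0 S=1 W=2
Step 2 [NS]: N:empty,E:wait,S:car3-GO,W:wait | queues: N=0 E=0 S=0 W=2
Step 3 [NS]: N:empty,E:wait,S:empty,W:wait | queues: N=0 E=0 S=0 W=2
Step 4 [NS]: N:empty,E:wait,S:empty,W:wait | queues: N=0 E=0 S=0 W=2
Step 5 [EW]: N:wait,E:empty,S:wait,W:car2-GO | queues: N=0 E=0 S=0 W=1
Step 6 [EW]: N:wait,E:empty,S:wait,W:car4-GO | queues: N=0 E=0 S=0 W=0

N: empty
E: empty
S: empty
W: empty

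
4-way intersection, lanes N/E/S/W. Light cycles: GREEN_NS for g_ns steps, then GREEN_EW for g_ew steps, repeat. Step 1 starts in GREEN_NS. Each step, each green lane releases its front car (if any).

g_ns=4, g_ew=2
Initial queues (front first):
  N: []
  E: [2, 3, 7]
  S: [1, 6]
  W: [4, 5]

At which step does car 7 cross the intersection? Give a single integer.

Step 1 [NS]: N:empty,E:wait,S:car1-GO,W:wait | queues: N=0 E=3 S=1 W=2
Step 2 [NS]: N:empty,E:wait,S:car6-GO,W:wait | queues: N=0 E=3 S=0 W=2
Step 3 [NS]: N:empty,E:wait,S:empty,W:wait | queues: N=0 E=3 S=0 W=2
Step 4 [NS]: N:empty,E:wait,S:empty,W:wait | queues: N=0 E=3 S=0 W=2
Step 5 [EW]: N:wait,E:car2-GO,S:wait,W:car4-GO | queues: N=0 E=2 S=0 W=1
Step 6 [EW]: N:wait,E:car3-GO,S:wait,W:car5-GO | queues: N=0 E=1 S=0 W=0
Step 7 [NS]: N:empty,E:wait,S:empty,W:wait | queues: N=0 E=1 S=0 W=0
Step 8 [NS]: N:empty,E:wait,S:empty,W:wait | queues: N=0 E=1 S=0 W=0
Step 9 [NS]: N:empty,E:wait,S:empty,W:wait | queues: N=0 E=1 S=0 W=0
Step 10 [NS]: N:empty,E:wait,S:empty,W:wait | queues: N=0 E=1 S=0 W=0
Step 11 [EW]: N:wait,E:car7-GO,S:wait,W:empty | queues: N=0 E=0 S=0 W=0
Car 7 crosses at step 11

11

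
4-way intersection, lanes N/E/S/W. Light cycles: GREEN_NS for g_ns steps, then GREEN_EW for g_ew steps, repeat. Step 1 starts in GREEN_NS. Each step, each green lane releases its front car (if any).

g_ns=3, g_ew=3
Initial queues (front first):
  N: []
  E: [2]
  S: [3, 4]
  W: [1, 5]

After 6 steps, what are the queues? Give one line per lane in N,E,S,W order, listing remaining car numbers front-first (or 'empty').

Step 1 [NS]: N:empty,E:wait,S:car3-GO,W:wait | queues: N=0 E=1 S=1 W=2
Step 2 [NS]: N:empty,E:wait,S:car4-GO,W:wait | queues: N=0 E=1 S=0 W=2
Step 3 [NS]: N:empty,E:wait,S:empty,W:wait | queues: N=0 E=1 S=0 W=2
Step 4 [EW]: N:wait,E:car2-GO,S:wait,W:car1-GO | queues: N=0 E=0 S=0 W=1
Step 5 [EW]: N:wait,E:empty,S:wait,W:car5-GO | queues: N=0 E=0 S=0 W=0

N: empty
E: empty
S: empty
W: empty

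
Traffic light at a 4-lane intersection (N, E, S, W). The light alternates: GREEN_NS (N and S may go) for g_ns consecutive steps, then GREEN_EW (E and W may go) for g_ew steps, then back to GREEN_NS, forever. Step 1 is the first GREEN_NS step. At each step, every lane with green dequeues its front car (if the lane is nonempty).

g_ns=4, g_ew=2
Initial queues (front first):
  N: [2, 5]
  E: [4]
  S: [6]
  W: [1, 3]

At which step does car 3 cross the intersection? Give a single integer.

Step 1 [NS]: N:car2-GO,E:wait,S:car6-GO,W:wait | queues: N=1 E=1 S=0 W=2
Step 2 [NS]: N:car5-GO,E:wait,S:empty,W:wait | queues: N=0 E=1 S=0 W=2
Step 3 [NS]: N:empty,E:wait,S:empty,W:wait | queues: N=0 E=1 S=0 W=2
Step 4 [NS]: N:empty,E:wait,S:empty,W:wait | queues: N=0 E=1 S=0 W=2
Step 5 [EW]: N:wait,E:car4-GO,S:wait,W:car1-GO | queues: N=0 E=0 S=0 W=1
Step 6 [EW]: N:wait,E:empty,S:wait,W:car3-GO | queues: N=0 E=0 S=0 W=0
Car 3 crosses at step 6

6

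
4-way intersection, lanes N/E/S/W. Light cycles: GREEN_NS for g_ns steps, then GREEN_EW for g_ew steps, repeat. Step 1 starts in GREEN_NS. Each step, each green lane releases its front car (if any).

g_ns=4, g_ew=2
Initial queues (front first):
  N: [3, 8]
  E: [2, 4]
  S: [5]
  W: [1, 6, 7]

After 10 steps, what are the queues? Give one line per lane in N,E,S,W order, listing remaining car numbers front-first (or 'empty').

Step 1 [NS]: N:car3-GO,E:wait,S:car5-GO,W:wait | queues: N=1 E=2 S=0 W=3
Step 2 [NS]: N:car8-GO,E:wait,S:empty,W:wait | queues: N=0 E=2 S=0 W=3
Step 3 [NS]: N:empty,E:wait,S:empty,W:wait | queues: N=0 E=2 S=0 W=3
Step 4 [NS]: N:empty,E:wait,S:empty,W:wait | queues: N=0 E=2 S=0 W=3
Step 5 [EW]: N:wait,E:car2-GO,S:wait,W:car1-GO | queues: N=0 E=1 S=0 W=2
Step 6 [EW]: N:wait,E:car4-GO,S:wait,W:car6-GO | queues: N=0 E=0 S=0 W=1
Step 7 [NS]: N:empty,E:wait,S:empty,W:wait | queues: N=0 E=0 S=0 W=1
Step 8 [NS]: N:empty,E:wait,S:empty,W:wait | queues: N=0 E=0 S=0 W=1
Step 9 [NS]: N:empty,E:wait,S:empty,W:wait | queues: N=0 E=0 S=0 W=1
Step 10 [NS]: N:empty,E:wait,S:empty,W:wait | queues: N=0 E=0 S=0 W=1

N: empty
E: empty
S: empty
W: 7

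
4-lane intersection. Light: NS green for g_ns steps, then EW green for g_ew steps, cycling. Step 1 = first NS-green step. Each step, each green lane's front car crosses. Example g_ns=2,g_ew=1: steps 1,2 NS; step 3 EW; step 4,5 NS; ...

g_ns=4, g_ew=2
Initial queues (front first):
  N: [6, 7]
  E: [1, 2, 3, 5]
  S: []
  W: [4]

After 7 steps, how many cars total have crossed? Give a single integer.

Step 1 [NS]: N:car6-GO,E:wait,S:empty,W:wait | queues: N=1 E=4 S=0 W=1
Step 2 [NS]: N:car7-GO,E:wait,S:empty,W:wait | queues: N=0 E=4 S=0 W=1
Step 3 [NS]: N:empty,E:wait,S:empty,W:wait | queues: N=0 E=4 S=0 W=1
Step 4 [NS]: N:empty,E:wait,S:empty,W:wait | queues: N=0 E=4 S=0 W=1
Step 5 [EW]: N:wait,E:car1-GO,S:wait,W:car4-GO | queues: N=0 E=3 S=0 W=0
Step 6 [EW]: N:wait,E:car2-GO,S:wait,W:empty | queues: N=0 E=2 S=0 W=0
Step 7 [NS]: N:empty,E:wait,S:empty,W:wait | queues: N=0 E=2 S=0 W=0
Cars crossed by step 7: 5

Answer: 5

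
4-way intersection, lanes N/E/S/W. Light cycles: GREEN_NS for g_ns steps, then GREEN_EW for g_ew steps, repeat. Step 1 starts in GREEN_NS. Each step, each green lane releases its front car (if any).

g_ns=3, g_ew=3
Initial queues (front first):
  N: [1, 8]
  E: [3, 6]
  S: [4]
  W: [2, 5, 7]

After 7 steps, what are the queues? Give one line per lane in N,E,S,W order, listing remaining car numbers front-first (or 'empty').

Step 1 [NS]: N:car1-GO,E:wait,S:car4-GO,W:wait | queues: N=1 E=2 S=0 W=3
Step 2 [NS]: N:car8-GO,E:wait,S:empty,W:wait | queues: N=0 E=2 S=0 W=3
Step 3 [NS]: N:empty,E:wait,S:empty,W:wait | queues: N=0 E=2 S=0 W=3
Step 4 [EW]: N:wait,E:car3-GO,S:wait,W:car2-GO | queues: N=0 E=1 S=0 W=2
Step 5 [EW]: N:wait,E:car6-GO,S:wait,W:car5-GO | queues: N=0 E=0 S=0 W=1
Step 6 [EW]: N:wait,E:empty,S:wait,W:car7-GO | queues: N=0 E=0 S=0 W=0

N: empty
E: empty
S: empty
W: empty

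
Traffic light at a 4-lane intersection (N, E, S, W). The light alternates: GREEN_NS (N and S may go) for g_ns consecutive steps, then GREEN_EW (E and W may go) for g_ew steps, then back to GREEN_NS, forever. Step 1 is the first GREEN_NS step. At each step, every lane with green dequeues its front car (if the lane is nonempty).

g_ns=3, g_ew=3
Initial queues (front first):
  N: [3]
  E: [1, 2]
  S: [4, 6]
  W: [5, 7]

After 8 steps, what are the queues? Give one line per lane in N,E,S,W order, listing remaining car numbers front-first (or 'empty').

Step 1 [NS]: N:car3-GO,E:wait,S:car4-GO,W:wait | queues: N=0 E=2 S=1 W=2
Step 2 [NS]: N:empty,E:wait,S:car6-GO,W:wait | queues: N=0 E=2 S=0 W=2
Step 3 [NS]: N:empty,E:wait,S:empty,W:wait | queues: N=0 E=2 S=0 W=2
Step 4 [EW]: N:wait,E:car1-GO,S:wait,W:car5-GO | queues: N=0 E=1 S=0 W=1
Step 5 [EW]: N:wait,E:car2-GO,S:wait,W:car7-GO | queues: N=0 E=0 S=0 W=0

N: empty
E: empty
S: empty
W: empty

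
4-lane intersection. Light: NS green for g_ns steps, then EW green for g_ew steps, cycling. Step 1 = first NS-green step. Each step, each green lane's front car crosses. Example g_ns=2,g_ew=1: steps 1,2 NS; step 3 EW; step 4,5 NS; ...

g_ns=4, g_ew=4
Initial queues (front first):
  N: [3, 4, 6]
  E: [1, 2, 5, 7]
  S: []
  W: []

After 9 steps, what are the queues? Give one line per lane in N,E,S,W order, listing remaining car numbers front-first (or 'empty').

Step 1 [NS]: N:car3-GO,E:wait,S:empty,W:wait | queues: N=2 E=4 S=0 W=0
Step 2 [NS]: N:car4-GO,E:wait,S:empty,W:wait | queues: N=1 E=4 S=0 W=0
Step 3 [NS]: N:car6-GO,E:wait,S:empty,W:wait | queues: N=0 E=4 S=0 W=0
Step 4 [NS]: N:empty,E:wait,S:empty,W:wait | queues: N=0 E=4 S=0 W=0
Step 5 [EW]: N:wait,E:car1-GO,S:wait,W:empty | queues: N=0 E=3 S=0 W=0
Step 6 [EW]: N:wait,E:car2-GO,S:wait,W:empty | queues: N=0 E=2 S=0 W=0
Step 7 [EW]: N:wait,E:car5-GO,S:wait,W:empty | queues: N=0 E=1 S=0 W=0
Step 8 [EW]: N:wait,E:car7-GO,S:wait,W:empty | queues: N=0 E=0 S=0 W=0

N: empty
E: empty
S: empty
W: empty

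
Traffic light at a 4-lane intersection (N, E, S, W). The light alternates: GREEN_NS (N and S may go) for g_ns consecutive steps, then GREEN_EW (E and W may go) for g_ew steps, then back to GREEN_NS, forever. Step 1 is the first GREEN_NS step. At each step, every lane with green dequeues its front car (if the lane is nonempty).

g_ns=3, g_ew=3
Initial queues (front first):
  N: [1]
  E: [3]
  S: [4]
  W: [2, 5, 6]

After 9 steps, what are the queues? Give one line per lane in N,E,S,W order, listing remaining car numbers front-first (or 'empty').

Step 1 [NS]: N:car1-GO,E:wait,S:car4-GO,W:wait | queues: N=0 E=1 S=0 W=3
Step 2 [NS]: N:empty,E:wait,S:empty,W:wait | queues: N=0 E=1 S=0 W=3
Step 3 [NS]: N:empty,E:wait,S:empty,W:wait | queues: N=0 E=1 S=0 W=3
Step 4 [EW]: N:wait,E:car3-GO,S:wait,W:car2-GO | queues: N=0 E=0 S=0 W=2
Step 5 [EW]: N:wait,E:empty,S:wait,W:car5-GO | queues: N=0 E=0 S=0 W=1
Step 6 [EW]: N:wait,E:empty,S:wait,W:car6-GO | queues: N=0 E=0 S=0 W=0

N: empty
E: empty
S: empty
W: empty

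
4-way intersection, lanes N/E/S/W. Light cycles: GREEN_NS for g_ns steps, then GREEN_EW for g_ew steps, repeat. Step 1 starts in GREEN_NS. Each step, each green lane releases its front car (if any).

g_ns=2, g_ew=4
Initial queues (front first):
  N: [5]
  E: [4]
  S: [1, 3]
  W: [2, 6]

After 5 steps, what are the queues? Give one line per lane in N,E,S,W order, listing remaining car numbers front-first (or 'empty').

Step 1 [NS]: N:car5-GO,E:wait,S:car1-GO,W:wait | queues: N=0 E=1 S=1 W=2
Step 2 [NS]: N:empty,E:wait,S:car3-GO,W:wait | queues: N=0 E=1 S=0 W=2
Step 3 [EW]: N:wait,E:car4-GO,S:wait,W:car2-GO | queues: N=0 E=0 S=0 W=1
Step 4 [EW]: N:wait,E:empty,S:wait,W:car6-GO | queues: N=0 E=0 S=0 W=0

N: empty
E: empty
S: empty
W: empty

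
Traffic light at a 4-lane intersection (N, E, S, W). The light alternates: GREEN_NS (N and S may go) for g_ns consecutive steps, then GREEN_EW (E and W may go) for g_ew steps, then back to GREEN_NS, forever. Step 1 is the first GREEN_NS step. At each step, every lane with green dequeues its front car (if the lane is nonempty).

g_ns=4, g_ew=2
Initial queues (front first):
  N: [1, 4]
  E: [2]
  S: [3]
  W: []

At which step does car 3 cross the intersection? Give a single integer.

Step 1 [NS]: N:car1-GO,E:wait,S:car3-GO,W:wait | queues: N=1 E=1 S=0 W=0
Step 2 [NS]: N:car4-GO,E:wait,S:empty,W:wait | queues: N=0 E=1 S=0 W=0
Step 3 [NS]: N:empty,E:wait,S:empty,W:wait | queues: N=0 E=1 S=0 W=0
Step 4 [NS]: N:empty,E:wait,S:empty,W:wait | queues: N=0 E=1 S=0 W=0
Step 5 [EW]: N:wait,E:car2-GO,S:wait,W:empty | queues: N=0 E=0 S=0 W=0
Car 3 crosses at step 1

1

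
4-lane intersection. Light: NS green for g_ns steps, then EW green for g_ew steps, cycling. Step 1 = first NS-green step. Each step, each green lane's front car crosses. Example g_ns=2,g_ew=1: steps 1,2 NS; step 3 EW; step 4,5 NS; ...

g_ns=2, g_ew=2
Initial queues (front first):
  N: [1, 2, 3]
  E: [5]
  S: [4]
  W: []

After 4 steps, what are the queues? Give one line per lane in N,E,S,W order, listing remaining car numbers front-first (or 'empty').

Step 1 [NS]: N:car1-GO,E:wait,S:car4-GO,W:wait | queues: N=2 E=1 S=0 W=0
Step 2 [NS]: N:car2-GO,E:wait,S:empty,W:wait | queues: N=1 E=1 S=0 W=0
Step 3 [EW]: N:wait,E:car5-GO,S:wait,W:empty | queues: N=1 E=0 S=0 W=0
Step 4 [EW]: N:wait,E:empty,S:wait,W:empty | queues: N=1 E=0 S=0 W=0

N: 3
E: empty
S: empty
W: empty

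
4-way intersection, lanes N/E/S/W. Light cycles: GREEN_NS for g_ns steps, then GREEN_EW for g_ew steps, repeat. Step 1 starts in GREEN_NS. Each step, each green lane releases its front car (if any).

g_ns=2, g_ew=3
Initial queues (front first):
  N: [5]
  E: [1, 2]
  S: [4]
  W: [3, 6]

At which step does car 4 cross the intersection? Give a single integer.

Step 1 [NS]: N:car5-GO,E:wait,S:car4-GO,W:wait | queues: N=0 E=2 S=0 W=2
Step 2 [NS]: N:empty,E:wait,S:empty,W:wait | queues: N=0 E=2 S=0 W=2
Step 3 [EW]: N:wait,E:car1-GO,S:wait,W:car3-GO | queues: N=0 E=1 S=0 W=1
Step 4 [EW]: N:wait,E:car2-GO,S:wait,W:car6-GO | queues: N=0 E=0 S=0 W=0
Car 4 crosses at step 1

1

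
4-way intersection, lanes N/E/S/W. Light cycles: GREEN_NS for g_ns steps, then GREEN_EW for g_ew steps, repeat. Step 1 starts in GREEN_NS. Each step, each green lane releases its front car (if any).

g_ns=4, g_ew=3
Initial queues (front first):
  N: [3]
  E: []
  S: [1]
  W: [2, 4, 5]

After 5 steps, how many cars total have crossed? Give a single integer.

Answer: 3

Derivation:
Step 1 [NS]: N:car3-GO,E:wait,S:car1-GO,W:wait | queues: N=0 E=0 S=0 W=3
Step 2 [NS]: N:empty,E:wait,S:empty,W:wait | queues: N=0 E=0 S=0 W=3
Step 3 [NS]: N:empty,E:wait,S:empty,W:wait | queues: N=0 E=0 S=0 W=3
Step 4 [NS]: N:empty,E:wait,S:empty,W:wait | queues: N=0 E=0 S=0 W=3
Step 5 [EW]: N:wait,E:empty,S:wait,W:car2-GO | queues: N=0 E=0 S=0 W=2
Cars crossed by step 5: 3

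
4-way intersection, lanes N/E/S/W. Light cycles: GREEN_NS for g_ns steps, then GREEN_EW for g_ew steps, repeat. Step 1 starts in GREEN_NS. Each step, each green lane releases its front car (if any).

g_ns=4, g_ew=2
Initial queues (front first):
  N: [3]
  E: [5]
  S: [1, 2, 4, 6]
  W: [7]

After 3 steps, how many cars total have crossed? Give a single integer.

Step 1 [NS]: N:car3-GO,E:wait,S:car1-GO,W:wait | queues: N=0 E=1 S=3 W=1
Step 2 [NS]: N:empty,E:wait,S:car2-GO,W:wait | queues: N=0 E=1 S=2 W=1
Step 3 [NS]: N:empty,E:wait,S:car4-GO,W:wait | queues: N=0 E=1 S=1 W=1
Cars crossed by step 3: 4

Answer: 4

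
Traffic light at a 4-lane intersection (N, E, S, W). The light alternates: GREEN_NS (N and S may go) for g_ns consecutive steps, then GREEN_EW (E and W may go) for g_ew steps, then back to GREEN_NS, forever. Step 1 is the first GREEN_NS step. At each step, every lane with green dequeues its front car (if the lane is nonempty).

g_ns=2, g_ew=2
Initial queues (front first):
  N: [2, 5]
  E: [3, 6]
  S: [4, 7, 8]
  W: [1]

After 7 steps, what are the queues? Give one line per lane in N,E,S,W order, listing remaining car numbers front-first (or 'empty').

Step 1 [NS]: N:car2-GO,E:wait,S:car4-GO,W:wait | queues: N=1 E=2 S=2 W=1
Step 2 [NS]: N:car5-GO,E:wait,S:car7-GO,W:wait | queues: N=0 E=2 S=1 W=1
Step 3 [EW]: N:wait,E:car3-GO,S:wait,W:car1-GO | queues: N=0 E=1 S=1 W=0
Step 4 [EW]: N:wait,E:car6-GO,S:wait,W:empty | queues: N=0 E=0 S=1 W=0
Step 5 [NS]: N:empty,E:wait,S:car8-GO,W:wait | queues: N=0 E=0 S=0 W=0

N: empty
E: empty
S: empty
W: empty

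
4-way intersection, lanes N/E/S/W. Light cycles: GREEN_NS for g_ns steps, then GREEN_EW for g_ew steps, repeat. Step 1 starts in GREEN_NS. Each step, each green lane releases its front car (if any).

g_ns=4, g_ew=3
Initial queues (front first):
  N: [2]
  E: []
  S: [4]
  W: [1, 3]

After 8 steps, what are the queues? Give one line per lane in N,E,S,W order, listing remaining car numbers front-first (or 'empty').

Step 1 [NS]: N:car2-GO,E:wait,S:car4-GO,W:wait | queues: N=0 E=0 S=0 W=2
Step 2 [NS]: N:empty,E:wait,S:empty,W:wait | queues: N=0 E=0 S=0 W=2
Step 3 [NS]: N:empty,E:wait,S:empty,W:wait | queues: N=0 E=0 S=0 W=2
Step 4 [NS]: N:empty,E:wait,S:empty,W:wait | queues: N=0 E=0 S=0 W=2
Step 5 [EW]: N:wait,E:empty,S:wait,W:car1-GO | queues: N=0 E=0 S=0 W=1
Step 6 [EW]: N:wait,E:empty,S:wait,W:car3-GO | queues: N=0 E=0 S=0 W=0

N: empty
E: empty
S: empty
W: empty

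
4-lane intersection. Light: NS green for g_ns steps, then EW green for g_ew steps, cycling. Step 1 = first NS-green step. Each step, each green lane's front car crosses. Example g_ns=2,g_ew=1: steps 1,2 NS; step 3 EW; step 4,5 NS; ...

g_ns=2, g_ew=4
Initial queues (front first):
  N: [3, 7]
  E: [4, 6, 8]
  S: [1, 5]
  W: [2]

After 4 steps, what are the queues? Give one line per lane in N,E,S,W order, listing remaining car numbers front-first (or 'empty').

Step 1 [NS]: N:car3-GO,E:wait,S:car1-GO,W:wait | queues: N=1 E=3 S=1 W=1
Step 2 [NS]: N:car7-GO,E:wait,S:car5-GO,W:wait | queues: N=0 E=3 S=0 W=1
Step 3 [EW]: N:wait,E:car4-GO,S:wait,W:car2-GO | queues: N=0 E=2 S=0 W=0
Step 4 [EW]: N:wait,E:car6-GO,S:wait,W:empty | queues: N=0 E=1 S=0 W=0

N: empty
E: 8
S: empty
W: empty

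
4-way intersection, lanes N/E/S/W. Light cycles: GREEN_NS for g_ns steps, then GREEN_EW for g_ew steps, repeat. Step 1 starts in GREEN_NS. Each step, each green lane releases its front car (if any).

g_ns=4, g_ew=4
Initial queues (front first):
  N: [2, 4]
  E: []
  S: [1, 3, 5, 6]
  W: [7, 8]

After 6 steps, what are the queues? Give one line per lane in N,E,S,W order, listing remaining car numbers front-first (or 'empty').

Step 1 [NS]: N:car2-GO,E:wait,S:car1-GO,W:wait | queues: N=1 E=0 S=3 W=2
Step 2 [NS]: N:car4-GO,E:wait,S:car3-GO,W:wait | queues: N=0 E=0 S=2 W=2
Step 3 [NS]: N:empty,E:wait,S:car5-GO,W:wait | queues: N=0 E=0 S=1 W=2
Step 4 [NS]: N:empty,E:wait,S:car6-GO,W:wait | queues: N=0 E=0 S=0 W=2
Step 5 [EW]: N:wait,E:empty,S:wait,W:car7-GO | queues: N=0 E=0 S=0 W=1
Step 6 [EW]: N:wait,E:empty,S:wait,W:car8-GO | queues: N=0 E=0 S=0 W=0

N: empty
E: empty
S: empty
W: empty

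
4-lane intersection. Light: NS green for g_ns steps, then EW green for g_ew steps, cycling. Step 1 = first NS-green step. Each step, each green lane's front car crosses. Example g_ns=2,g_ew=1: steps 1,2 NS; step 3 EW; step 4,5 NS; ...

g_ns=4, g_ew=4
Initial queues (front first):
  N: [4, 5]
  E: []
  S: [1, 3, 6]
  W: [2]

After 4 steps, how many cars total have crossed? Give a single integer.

Answer: 5

Derivation:
Step 1 [NS]: N:car4-GO,E:wait,S:car1-GO,W:wait | queues: N=1 E=0 S=2 W=1
Step 2 [NS]: N:car5-GO,E:wait,S:car3-GO,W:wait | queues: N=0 E=0 S=1 W=1
Step 3 [NS]: N:empty,E:wait,S:car6-GO,W:wait | queues: N=0 E=0 S=0 W=1
Step 4 [NS]: N:empty,E:wait,S:empty,W:wait | queues: N=0 E=0 S=0 W=1
Cars crossed by step 4: 5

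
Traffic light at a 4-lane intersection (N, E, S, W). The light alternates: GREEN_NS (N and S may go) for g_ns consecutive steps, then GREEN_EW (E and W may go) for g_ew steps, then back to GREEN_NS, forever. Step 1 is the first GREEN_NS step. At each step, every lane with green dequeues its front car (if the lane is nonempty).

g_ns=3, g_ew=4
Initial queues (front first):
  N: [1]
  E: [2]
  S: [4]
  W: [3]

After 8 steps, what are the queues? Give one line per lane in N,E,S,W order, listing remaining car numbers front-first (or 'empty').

Step 1 [NS]: N:car1-GO,E:wait,S:car4-GO,W:wait | queues: N=0 E=1 S=0 W=1
Step 2 [NS]: N:empty,E:wait,S:empty,W:wait | queues: N=0 E=1 S=0 W=1
Step 3 [NS]: N:empty,E:wait,S:empty,W:wait | queues: N=0 E=1 S=0 W=1
Step 4 [EW]: N:wait,E:car2-GO,S:wait,W:car3-GO | queues: N=0 E=0 S=0 W=0

N: empty
E: empty
S: empty
W: empty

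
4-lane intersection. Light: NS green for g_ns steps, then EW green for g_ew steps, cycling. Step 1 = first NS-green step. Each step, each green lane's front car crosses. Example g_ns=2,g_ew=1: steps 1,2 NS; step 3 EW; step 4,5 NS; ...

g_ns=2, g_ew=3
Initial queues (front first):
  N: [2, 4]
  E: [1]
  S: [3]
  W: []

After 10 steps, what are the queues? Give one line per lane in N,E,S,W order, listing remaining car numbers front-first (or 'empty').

Step 1 [NS]: N:car2-GO,E:wait,S:car3-GO,W:wait | queues: N=1 E=1 S=0 W=0
Step 2 [NS]: N:car4-GO,E:wait,S:empty,W:wait | queues: N=0 E=1 S=0 W=0
Step 3 [EW]: N:wait,E:car1-GO,S:wait,W:empty | queues: N=0 E=0 S=0 W=0

N: empty
E: empty
S: empty
W: empty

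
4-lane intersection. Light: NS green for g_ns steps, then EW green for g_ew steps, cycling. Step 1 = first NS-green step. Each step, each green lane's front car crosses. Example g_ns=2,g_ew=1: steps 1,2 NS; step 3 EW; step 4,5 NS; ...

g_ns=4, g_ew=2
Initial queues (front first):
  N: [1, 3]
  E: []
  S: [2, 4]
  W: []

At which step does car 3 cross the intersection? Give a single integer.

Step 1 [NS]: N:car1-GO,E:wait,S:car2-GO,W:wait | queues: N=1 E=0 S=1 W=0
Step 2 [NS]: N:car3-GO,E:wait,S:car4-GO,W:wait | queues: N=0 E=0 S=0 W=0
Car 3 crosses at step 2

2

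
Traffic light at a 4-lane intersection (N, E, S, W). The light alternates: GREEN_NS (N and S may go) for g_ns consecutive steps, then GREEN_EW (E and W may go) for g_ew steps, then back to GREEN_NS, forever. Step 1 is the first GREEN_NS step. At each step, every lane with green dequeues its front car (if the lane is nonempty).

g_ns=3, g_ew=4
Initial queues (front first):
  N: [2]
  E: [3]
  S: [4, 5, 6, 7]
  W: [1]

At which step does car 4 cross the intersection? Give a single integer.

Step 1 [NS]: N:car2-GO,E:wait,S:car4-GO,W:wait | queues: N=0 E=1 S=3 W=1
Step 2 [NS]: N:empty,E:wait,S:car5-GO,W:wait | queues: N=0 E=1 S=2 W=1
Step 3 [NS]: N:empty,E:wait,S:car6-GO,W:wait | queues: N=0 E=1 S=1 W=1
Step 4 [EW]: N:wait,E:car3-GO,S:wait,W:car1-GO | queues: N=0 E=0 S=1 W=0
Step 5 [EW]: N:wait,E:empty,S:wait,W:empty | queues: N=0 E=0 S=1 W=0
Step 6 [EW]: N:wait,E:empty,S:wait,W:empty | queues: N=0 E=0 S=1 W=0
Step 7 [EW]: N:wait,E:empty,S:wait,W:empty | queues: N=0 E=0 S=1 W=0
Step 8 [NS]: N:empty,E:wait,S:car7-GO,W:wait | queues: N=0 E=0 S=0 W=0
Car 4 crosses at step 1

1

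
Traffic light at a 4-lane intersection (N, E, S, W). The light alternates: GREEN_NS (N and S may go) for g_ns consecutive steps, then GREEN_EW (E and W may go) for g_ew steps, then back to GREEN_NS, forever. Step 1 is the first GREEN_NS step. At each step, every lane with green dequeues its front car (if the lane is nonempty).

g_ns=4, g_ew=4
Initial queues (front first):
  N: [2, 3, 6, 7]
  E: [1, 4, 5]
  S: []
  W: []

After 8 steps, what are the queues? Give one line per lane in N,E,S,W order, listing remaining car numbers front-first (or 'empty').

Step 1 [NS]: N:car2-GO,E:wait,S:empty,W:wait | queues: N=3 E=3 S=0 W=0
Step 2 [NS]: N:car3-GO,E:wait,S:empty,W:wait | queues: N=2 E=3 S=0 W=0
Step 3 [NS]: N:car6-GO,E:wait,S:empty,W:wait | queues: N=1 E=3 S=0 W=0
Step 4 [NS]: N:car7-GO,E:wait,S:empty,W:wait | queues: N=0 E=3 S=0 W=0
Step 5 [EW]: N:wait,E:car1-GO,S:wait,W:empty | queues: N=0 E=2 S=0 W=0
Step 6 [EW]: N:wait,E:car4-GO,S:wait,W:empty | queues: N=0 E=1 S=0 W=0
Step 7 [EW]: N:wait,E:car5-GO,S:wait,W:empty | queues: N=0 E=0 S=0 W=0

N: empty
E: empty
S: empty
W: empty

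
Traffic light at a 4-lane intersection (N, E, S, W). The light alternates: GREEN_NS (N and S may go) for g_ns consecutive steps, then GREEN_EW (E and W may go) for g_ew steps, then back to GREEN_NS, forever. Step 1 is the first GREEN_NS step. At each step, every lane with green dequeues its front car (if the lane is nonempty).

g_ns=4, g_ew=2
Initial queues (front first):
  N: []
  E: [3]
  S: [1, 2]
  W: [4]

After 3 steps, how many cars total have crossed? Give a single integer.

Answer: 2

Derivation:
Step 1 [NS]: N:empty,E:wait,S:car1-GO,W:wait | queues: N=0 E=1 S=1 W=1
Step 2 [NS]: N:empty,E:wait,S:car2-GO,W:wait | queues: N=0 E=1 S=0 W=1
Step 3 [NS]: N:empty,E:wait,S:empty,W:wait | queues: N=0 E=1 S=0 W=1
Cars crossed by step 3: 2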